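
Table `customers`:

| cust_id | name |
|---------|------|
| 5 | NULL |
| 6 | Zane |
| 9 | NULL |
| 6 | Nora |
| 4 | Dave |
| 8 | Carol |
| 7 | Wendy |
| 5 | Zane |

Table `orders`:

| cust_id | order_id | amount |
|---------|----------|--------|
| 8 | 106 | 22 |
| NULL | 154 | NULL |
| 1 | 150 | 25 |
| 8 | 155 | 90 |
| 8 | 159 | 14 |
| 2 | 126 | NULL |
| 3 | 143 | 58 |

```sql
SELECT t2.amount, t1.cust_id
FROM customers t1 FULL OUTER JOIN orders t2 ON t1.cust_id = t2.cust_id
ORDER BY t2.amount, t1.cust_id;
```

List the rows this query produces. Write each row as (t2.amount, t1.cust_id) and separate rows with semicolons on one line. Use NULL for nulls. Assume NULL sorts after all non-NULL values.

(14, 8); (22, 8); (25, NULL); (58, NULL); (90, 8); (NULL, 4); (NULL, 5); (NULL, 5); (NULL, 6); (NULL, 6); (NULL, 7); (NULL, 9); (NULL, NULL); (NULL, NULL)

FULL OUTER JOIN keeps every row from both sides; unmatched rows get NULL for the other side's columns.
Matching on t1.cust_id = t2.cust_id. A NULL in a compared column never satisfies the condition.
- t1 row (cust_id=5): no match → kept, t2 columns NULL.
- t1 row (cust_id=6): no match → kept, t2 columns NULL.
- t1 row (cust_id=9): no match → kept, t2 columns NULL.
- t1 row (cust_id=6): no match → kept, t2 columns NULL.
- t1 row (cust_id=4): no match → kept, t2 columns NULL.
- t1 row (cust_id=8): matches 3 t2 row(s) → 3 output row(s).
- t1 row (cust_id=7): no match → kept, t2 columns NULL.
- t1 row (cust_id=5): no match → kept, t2 columns NULL.
- 4 row(s) from t2 found no t1 partner → padded with NULL.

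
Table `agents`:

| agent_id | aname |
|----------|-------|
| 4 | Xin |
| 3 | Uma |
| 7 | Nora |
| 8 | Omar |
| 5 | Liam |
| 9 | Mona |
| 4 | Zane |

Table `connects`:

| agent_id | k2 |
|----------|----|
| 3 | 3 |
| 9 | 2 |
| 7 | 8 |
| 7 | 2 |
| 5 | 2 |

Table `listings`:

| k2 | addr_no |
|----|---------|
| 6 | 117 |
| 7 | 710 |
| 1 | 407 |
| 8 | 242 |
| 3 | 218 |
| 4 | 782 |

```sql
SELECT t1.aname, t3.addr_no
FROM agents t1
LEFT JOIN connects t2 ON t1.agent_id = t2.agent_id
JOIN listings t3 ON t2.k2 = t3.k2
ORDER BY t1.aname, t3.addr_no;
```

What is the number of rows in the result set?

Joins associate left-to-right: agents LEFT JOIN connects on agent_id gives 8 intermediate row(s).
Then INNER JOIN `listings t3` on k2: keep only rows whose t2.k2 appears in t3.
Result: 2 row(s).

2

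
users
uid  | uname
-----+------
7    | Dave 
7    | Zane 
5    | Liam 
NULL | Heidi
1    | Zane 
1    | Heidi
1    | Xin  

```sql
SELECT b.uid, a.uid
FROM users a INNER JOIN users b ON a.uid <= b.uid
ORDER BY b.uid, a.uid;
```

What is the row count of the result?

INNER JOIN keeps only pairs where the ON condition holds.
Matching on a.uid <= b.uid. A NULL in a compared column never satisfies the condition.
- uid=7: 2 matching b row(s), so 2 row(s) emitted.
- uid=7: 2 matching b row(s), so 2 row(s) emitted.
- uid=5: 3 matching b row(s), so 3 row(s) emitted.
- uid=NULL: no matching b row, dropped.
- uid=1: 6 matching b row(s), so 6 row(s) emitted.
- uid=1: 6 matching b row(s), so 6 row(s) emitted.
- uid=1: 6 matching b row(s), so 6 row(s) emitted.
Total: 25 rows.

25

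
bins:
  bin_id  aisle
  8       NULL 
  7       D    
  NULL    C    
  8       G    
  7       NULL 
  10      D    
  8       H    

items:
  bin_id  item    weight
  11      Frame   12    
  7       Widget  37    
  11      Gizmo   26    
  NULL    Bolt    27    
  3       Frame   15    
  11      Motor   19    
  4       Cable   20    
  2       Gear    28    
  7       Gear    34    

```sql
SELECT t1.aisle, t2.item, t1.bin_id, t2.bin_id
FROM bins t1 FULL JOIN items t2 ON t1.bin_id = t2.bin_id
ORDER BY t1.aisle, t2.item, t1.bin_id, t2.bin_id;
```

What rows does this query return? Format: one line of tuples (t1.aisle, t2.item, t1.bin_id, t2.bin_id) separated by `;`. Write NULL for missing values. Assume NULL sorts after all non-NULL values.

(C, NULL, NULL, NULL); (D, Gear, 7, 7); (D, Widget, 7, 7); (D, NULL, 10, NULL); (G, NULL, 8, NULL); (H, NULL, 8, NULL); (NULL, Bolt, NULL, NULL); (NULL, Cable, NULL, 4); (NULL, Frame, NULL, 3); (NULL, Frame, NULL, 11); (NULL, Gear, 7, 7); (NULL, Gear, NULL, 2); (NULL, Gizmo, NULL, 11); (NULL, Motor, NULL, 11); (NULL, Widget, 7, 7); (NULL, NULL, 8, NULL)

FULL OUTER JOIN keeps every row from both sides; unmatched rows get NULL for the other side's columns.
Matching on t1.bin_id = t2.bin_id. A NULL in a compared column never satisfies the condition.
- t1 row (bin_id=8): no match → kept, t2 columns NULL.
- t1 row (bin_id=7): matches 2 t2 row(s) → 2 output row(s).
- t1 row (bin_id=NULL): no match → kept, t2 columns NULL.
- t1 row (bin_id=8): no match → kept, t2 columns NULL.
- t1 row (bin_id=7): matches 2 t2 row(s) → 2 output row(s).
- t1 row (bin_id=10): no match → kept, t2 columns NULL.
- t1 row (bin_id=8): no match → kept, t2 columns NULL.
- 7 row(s) from t2 found no t1 partner → padded with NULL.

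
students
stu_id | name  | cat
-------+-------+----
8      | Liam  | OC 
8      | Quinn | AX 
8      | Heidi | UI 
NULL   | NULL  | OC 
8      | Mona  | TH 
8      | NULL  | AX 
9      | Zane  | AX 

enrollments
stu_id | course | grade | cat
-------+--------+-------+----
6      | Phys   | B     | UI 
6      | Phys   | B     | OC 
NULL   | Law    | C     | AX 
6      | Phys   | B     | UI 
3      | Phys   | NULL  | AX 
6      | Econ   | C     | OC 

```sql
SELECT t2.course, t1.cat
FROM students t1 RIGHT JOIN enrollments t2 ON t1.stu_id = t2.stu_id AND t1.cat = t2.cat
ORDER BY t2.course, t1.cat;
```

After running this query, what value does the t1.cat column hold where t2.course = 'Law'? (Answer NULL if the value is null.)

NULL

RIGHT JOIN keeps every row from `enrollments`; unmatched rows get NULL for `students`'s columns.
Matching on t1.stu_id = t2.stu_id AND t1.cat = t2.cat. A NULL in a compared column never satisfies the condition.
Matched pairs: 0; unmatched t2 rows kept: 6.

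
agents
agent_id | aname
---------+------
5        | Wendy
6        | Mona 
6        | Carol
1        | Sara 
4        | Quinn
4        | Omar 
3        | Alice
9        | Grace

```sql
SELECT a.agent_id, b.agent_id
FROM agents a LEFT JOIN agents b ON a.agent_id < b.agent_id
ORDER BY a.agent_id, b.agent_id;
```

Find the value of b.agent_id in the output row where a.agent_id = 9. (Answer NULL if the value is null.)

LEFT JOIN keeps every row from `agents a`; unmatched rows get NULL for `agents b`'s columns.
Matching on a.agent_id < b.agent_id.
- a (agent_id=5) pairs with 3 row(s) of b.
- a (agent_id=6) pairs with 1 row(s) of b.
- a (agent_id=6) pairs with 1 row(s) of b.
- a (agent_id=1) pairs with 7 row(s) of b.
- a (agent_id=4) pairs with 4 row(s) of b.
- a (agent_id=4) pairs with 4 row(s) of b.
- a (agent_id=3) pairs with 6 row(s) of b.
- a (agent_id=9) has no partner → padded with NULL.

NULL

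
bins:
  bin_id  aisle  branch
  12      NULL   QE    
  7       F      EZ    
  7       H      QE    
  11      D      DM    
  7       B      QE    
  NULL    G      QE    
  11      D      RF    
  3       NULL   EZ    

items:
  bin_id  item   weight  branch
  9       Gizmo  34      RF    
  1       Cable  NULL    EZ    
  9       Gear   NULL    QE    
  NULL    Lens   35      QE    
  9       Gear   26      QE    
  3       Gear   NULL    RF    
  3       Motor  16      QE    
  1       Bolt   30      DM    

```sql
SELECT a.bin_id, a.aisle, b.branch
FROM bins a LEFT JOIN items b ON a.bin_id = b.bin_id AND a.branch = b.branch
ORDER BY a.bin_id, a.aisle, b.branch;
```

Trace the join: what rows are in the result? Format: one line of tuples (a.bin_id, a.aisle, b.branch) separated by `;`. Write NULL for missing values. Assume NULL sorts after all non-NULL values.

(3, NULL, NULL); (7, B, NULL); (7, F, NULL); (7, H, NULL); (11, D, NULL); (11, D, NULL); (12, NULL, NULL); (NULL, G, NULL)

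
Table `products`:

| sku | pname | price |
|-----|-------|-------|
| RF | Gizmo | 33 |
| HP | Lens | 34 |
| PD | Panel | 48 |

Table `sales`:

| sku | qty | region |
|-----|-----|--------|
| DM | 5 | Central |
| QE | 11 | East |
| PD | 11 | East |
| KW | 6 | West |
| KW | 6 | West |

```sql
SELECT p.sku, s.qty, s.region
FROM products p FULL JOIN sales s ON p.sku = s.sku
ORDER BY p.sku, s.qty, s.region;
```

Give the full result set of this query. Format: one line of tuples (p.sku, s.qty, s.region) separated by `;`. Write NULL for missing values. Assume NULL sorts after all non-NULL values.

(HP, NULL, NULL); (PD, 11, East); (RF, NULL, NULL); (NULL, 5, Central); (NULL, 6, West); (NULL, 6, West); (NULL, 11, East)

FULL OUTER JOIN keeps every row from both sides; unmatched rows get NULL for the other side's columns.
Matching on p.sku = s.sku.
Matched pairs: 1; unmatched p rows kept: 2; unmatched s rows kept: 4.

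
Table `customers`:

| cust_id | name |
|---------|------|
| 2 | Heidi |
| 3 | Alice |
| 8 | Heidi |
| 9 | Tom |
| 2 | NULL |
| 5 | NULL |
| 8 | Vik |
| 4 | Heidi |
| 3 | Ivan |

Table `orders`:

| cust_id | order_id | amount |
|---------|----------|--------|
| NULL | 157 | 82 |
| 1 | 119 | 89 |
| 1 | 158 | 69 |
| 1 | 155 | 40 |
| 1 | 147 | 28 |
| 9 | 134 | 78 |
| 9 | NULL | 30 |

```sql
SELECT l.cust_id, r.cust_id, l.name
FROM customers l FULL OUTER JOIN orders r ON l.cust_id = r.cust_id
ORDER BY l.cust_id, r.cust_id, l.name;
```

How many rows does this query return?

FULL OUTER JOIN keeps every row from both sides; unmatched rows get NULL for the other side's columns.
Matching on l.cust_id = r.cust_id. A NULL in a compared column never satisfies the condition.
- l[0] cust_id=2 → no match; kept with NULLs on the r side.
- l[1] cust_id=3 → no match; kept with NULLs on the r side.
- l[2] cust_id=8 → no match; kept with NULLs on the r side.
- l[3] cust_id=9 → 2 match(es) in r → 2 row(s).
- l[4] cust_id=2 → no match; kept with NULLs on the r side.
- l[5] cust_id=5 → no match; kept with NULLs on the r side.
- l[6] cust_id=8 → no match; kept with NULLs on the r side.
- l[7] cust_id=4 → no match; kept with NULLs on the r side.
- l[8] cust_id=3 → no match; kept with NULLs on the r side.
- 5 r row(s) had no l match → kept, l columns NULL.
Total: 2 matched + 13 padded = 15 rows.

15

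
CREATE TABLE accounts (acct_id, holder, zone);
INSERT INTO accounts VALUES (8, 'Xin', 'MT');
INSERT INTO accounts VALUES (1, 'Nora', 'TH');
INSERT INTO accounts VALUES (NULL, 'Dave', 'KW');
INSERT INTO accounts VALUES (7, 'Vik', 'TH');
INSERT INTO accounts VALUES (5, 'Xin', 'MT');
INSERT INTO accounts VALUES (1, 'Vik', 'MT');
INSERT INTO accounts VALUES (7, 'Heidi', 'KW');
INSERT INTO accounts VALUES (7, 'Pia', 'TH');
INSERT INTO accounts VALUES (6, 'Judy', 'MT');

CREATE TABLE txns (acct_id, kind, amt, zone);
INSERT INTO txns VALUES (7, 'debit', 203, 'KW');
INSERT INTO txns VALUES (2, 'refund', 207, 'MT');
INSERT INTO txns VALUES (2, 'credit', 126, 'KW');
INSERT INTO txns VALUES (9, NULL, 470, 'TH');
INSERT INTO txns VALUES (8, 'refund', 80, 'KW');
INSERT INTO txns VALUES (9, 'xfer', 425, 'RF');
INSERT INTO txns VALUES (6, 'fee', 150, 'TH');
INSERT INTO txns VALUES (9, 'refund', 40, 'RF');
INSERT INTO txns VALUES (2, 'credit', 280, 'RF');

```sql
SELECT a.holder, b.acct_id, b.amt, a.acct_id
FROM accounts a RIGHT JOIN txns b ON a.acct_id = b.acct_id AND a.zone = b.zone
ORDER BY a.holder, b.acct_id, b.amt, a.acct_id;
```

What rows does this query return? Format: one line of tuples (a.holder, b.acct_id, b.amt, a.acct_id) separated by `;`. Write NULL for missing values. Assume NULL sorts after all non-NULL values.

RIGHT JOIN keeps every row from `txns`; unmatched rows get NULL for `accounts`'s columns.
Matching on a.acct_id = b.acct_id AND a.zone = b.zone. A NULL in a compared column never satisfies the condition.
- a[0] acct_id=8, zone=MT → no match.
- a[1] acct_id=1, zone=TH → no match.
- a[2] acct_id=NULL, zone=KW → no match.
- a[3] acct_id=7, zone=TH → no match.
- a[4] acct_id=5, zone=MT → no match.
- a[5] acct_id=1, zone=MT → no match.
- a[6] acct_id=7, zone=KW → 1 match(es) in b → 1 row(s).
- a[7] acct_id=7, zone=TH → no match.
- a[8] acct_id=6, zone=MT → no match.
- plus 8 unmatched b row(s), each kept with NULL a columns.
After projecting and ordering:
a.holder | b.acct_id | b.amt | a.acct_id
Heidi | 7 | 203 | 7
NULL | 2 | 126 | NULL
NULL | 2 | 207 | NULL
NULL | 2 | 280 | NULL
NULL | 6 | 150 | NULL
NULL | 8 | 80 | NULL
NULL | 9 | 40 | NULL
NULL | 9 | 425 | NULL
NULL | 9 | 470 | NULL

(Heidi, 7, 203, 7); (NULL, 2, 126, NULL); (NULL, 2, 207, NULL); (NULL, 2, 280, NULL); (NULL, 6, 150, NULL); (NULL, 8, 80, NULL); (NULL, 9, 40, NULL); (NULL, 9, 425, NULL); (NULL, 9, 470, NULL)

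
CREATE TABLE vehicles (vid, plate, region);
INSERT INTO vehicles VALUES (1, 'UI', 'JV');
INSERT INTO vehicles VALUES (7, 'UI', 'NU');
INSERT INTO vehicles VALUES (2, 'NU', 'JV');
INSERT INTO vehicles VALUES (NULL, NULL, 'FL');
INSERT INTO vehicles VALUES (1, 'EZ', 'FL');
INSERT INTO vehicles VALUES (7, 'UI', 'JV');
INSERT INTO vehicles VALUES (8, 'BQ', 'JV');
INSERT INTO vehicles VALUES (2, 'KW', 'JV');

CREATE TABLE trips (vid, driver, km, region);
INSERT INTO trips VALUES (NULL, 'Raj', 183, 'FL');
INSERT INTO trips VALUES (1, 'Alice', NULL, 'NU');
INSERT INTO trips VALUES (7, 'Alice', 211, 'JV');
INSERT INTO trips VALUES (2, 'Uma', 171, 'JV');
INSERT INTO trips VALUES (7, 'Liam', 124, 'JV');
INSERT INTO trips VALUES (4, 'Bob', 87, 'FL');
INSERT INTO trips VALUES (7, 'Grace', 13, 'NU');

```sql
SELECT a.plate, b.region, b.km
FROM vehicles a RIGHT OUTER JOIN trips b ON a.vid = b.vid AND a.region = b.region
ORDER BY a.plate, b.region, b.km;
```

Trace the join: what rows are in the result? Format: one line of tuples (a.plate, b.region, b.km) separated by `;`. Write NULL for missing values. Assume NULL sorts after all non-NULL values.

(KW, JV, 171); (NU, JV, 171); (UI, JV, 124); (UI, JV, 211); (UI, NU, 13); (NULL, FL, 87); (NULL, FL, 183); (NULL, NU, NULL)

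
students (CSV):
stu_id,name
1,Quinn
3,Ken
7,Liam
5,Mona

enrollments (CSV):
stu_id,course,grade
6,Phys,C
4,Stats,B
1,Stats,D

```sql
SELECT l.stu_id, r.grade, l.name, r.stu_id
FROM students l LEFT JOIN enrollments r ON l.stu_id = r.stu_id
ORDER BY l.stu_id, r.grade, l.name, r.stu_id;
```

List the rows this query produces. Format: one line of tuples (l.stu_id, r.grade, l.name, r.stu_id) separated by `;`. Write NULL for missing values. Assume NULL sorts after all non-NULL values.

(1, D, Quinn, 1); (3, NULL, Ken, NULL); (5, NULL, Mona, NULL); (7, NULL, Liam, NULL)

LEFT JOIN keeps every row from `students`; unmatched rows get NULL for `enrollments`'s columns.
Matching on l.stu_id = r.stu_id.
Matched pairs: 1; unmatched l rows kept: 3.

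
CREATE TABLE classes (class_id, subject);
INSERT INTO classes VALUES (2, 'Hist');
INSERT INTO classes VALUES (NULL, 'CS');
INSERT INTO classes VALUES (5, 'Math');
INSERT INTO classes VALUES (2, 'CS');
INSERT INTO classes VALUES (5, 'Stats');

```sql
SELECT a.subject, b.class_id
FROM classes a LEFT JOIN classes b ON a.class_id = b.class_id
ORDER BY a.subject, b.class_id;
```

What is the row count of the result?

LEFT JOIN keeps every row from `classes a`; unmatched rows get NULL for `classes b`'s columns.
Matching on a.class_id = b.class_id. A NULL in a compared column never satisfies the condition.
- a (class_id=2) pairs with 2 row(s) of b.
- a (class_id=NULL) has no partner → padded with NULL.
- a (class_id=5) pairs with 2 row(s) of b.
- a (class_id=2) pairs with 2 row(s) of b.
- a (class_id=5) pairs with 2 row(s) of b.
Total: 8 matched + 1 padded = 9 rows.

9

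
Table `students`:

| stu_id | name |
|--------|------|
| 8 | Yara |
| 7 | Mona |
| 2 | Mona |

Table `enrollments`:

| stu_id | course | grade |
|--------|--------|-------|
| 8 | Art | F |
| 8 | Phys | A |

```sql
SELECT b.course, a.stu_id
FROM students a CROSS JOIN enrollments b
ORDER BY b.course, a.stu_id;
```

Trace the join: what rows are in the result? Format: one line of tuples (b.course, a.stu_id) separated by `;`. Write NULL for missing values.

CROSS JOIN pairs every row of `students` with every row of `enrollments`: 3 × 2 = 6 rows.

(Art, 2); (Art, 7); (Art, 8); (Phys, 2); (Phys, 7); (Phys, 8)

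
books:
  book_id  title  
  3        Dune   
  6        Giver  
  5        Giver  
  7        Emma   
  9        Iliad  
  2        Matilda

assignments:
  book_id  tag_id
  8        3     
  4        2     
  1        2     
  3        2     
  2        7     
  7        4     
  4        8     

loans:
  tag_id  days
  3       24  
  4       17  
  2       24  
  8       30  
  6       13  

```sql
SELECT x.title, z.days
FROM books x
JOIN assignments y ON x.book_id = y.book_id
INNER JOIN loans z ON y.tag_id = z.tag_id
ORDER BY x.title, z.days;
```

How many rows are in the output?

Joins associate left-to-right: books INNER JOIN assignments on book_id gives 3 intermediate row(s).
Then INNER JOIN `loans z` on tag_id: keep only rows whose y.tag_id appears in z.
Result: 2 row(s).

2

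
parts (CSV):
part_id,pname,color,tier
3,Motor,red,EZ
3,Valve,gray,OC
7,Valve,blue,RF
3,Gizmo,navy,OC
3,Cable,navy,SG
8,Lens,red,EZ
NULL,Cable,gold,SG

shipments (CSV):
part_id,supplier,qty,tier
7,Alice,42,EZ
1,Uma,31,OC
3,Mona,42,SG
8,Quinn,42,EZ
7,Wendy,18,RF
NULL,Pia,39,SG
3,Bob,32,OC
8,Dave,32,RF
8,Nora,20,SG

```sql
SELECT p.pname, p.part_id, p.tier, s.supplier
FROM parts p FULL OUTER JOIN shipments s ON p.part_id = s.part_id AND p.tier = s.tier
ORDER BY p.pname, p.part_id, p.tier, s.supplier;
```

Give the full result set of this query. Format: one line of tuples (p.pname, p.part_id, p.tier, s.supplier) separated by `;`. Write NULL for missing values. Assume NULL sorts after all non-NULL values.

(Cable, 3, SG, Mona); (Cable, NULL, SG, NULL); (Gizmo, 3, OC, Bob); (Lens, 8, EZ, Quinn); (Motor, 3, EZ, NULL); (Valve, 3, OC, Bob); (Valve, 7, RF, Wendy); (NULL, NULL, NULL, Alice); (NULL, NULL, NULL, Dave); (NULL, NULL, NULL, Nora); (NULL, NULL, NULL, Pia); (NULL, NULL, NULL, Uma)

FULL OUTER JOIN keeps every row from both sides; unmatched rows get NULL for the other side's columns.
Matching on p.part_id = s.part_id AND p.tier = s.tier. A NULL in a compared column never satisfies the condition.
Matched pairs: 5; unmatched p rows kept: 2; unmatched s rows kept: 5.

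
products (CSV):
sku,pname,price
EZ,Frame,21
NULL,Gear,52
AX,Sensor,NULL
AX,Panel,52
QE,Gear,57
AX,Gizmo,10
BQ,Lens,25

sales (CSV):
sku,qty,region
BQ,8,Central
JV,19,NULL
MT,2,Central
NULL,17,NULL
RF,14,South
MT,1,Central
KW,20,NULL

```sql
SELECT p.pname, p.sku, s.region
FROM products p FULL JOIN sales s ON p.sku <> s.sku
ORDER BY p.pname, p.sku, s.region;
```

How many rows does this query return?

FULL OUTER JOIN keeps every row from both sides; unmatched rows get NULL for the other side's columns.
Matching on p.sku <> s.sku. A NULL in a compared column never satisfies the condition.
Matched pairs: 35; unmatched p rows kept: 1; unmatched s rows kept: 1.
Total: 35 matched + 2 padded = 37 rows.

37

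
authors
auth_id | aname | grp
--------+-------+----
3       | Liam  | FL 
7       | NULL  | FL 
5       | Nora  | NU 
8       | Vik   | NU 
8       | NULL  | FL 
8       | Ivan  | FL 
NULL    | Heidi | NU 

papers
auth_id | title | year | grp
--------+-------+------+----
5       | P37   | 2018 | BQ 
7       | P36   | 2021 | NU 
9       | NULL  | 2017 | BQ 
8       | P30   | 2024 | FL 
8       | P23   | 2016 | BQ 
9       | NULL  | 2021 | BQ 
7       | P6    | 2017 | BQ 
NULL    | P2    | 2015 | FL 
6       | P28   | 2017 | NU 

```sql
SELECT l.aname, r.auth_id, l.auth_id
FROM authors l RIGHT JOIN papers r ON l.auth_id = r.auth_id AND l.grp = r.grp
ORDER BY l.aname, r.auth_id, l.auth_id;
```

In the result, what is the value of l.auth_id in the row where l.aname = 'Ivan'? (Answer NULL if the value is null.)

8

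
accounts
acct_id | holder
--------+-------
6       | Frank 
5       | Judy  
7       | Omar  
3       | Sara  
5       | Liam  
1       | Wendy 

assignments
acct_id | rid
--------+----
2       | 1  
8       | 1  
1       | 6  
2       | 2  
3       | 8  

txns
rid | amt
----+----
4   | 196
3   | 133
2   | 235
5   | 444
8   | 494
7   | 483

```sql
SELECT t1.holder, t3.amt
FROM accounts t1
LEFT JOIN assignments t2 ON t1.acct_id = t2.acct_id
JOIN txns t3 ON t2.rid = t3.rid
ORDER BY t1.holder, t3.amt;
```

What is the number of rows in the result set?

1

Evaluate left to right. First `accounts t1 LEFT JOIN assignments t2` on acct_id: 6 row(s).
Then INNER JOIN `txns t3` on rid: keep only rows whose t2.rid appears in t3.
Result: 1 row(s).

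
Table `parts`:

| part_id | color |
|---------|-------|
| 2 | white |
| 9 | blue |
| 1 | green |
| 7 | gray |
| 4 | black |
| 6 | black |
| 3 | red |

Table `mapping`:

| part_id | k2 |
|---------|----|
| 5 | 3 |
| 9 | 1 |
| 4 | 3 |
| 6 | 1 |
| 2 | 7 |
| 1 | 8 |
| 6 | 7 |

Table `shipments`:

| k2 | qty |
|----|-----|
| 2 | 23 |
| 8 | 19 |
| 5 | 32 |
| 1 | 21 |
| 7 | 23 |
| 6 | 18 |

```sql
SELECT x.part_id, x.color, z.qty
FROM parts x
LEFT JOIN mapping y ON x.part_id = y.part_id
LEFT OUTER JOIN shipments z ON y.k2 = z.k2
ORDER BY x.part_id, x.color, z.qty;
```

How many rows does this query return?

8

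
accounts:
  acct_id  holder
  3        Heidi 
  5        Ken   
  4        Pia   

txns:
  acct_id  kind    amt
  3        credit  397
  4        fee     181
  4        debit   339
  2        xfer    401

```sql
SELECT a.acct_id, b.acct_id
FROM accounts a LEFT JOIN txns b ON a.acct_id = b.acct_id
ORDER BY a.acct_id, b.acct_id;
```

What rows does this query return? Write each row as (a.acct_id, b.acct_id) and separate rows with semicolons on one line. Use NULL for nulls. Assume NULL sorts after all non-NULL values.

LEFT JOIN keeps every row from `accounts`; unmatched rows get NULL for `txns`'s columns.
Matching on a.acct_id = b.acct_id.
- a[0] acct_id=3 → 1 match(es) in b → 1 row(s).
- a[1] acct_id=5 → no match; kept with NULLs on the b side.
- a[2] acct_id=4 → 2 match(es) in b → 2 row(s).
After projecting and ordering:
a.acct_id | b.acct_id
3 | 3
4 | 4
4 | 4
5 | NULL

(3, 3); (4, 4); (4, 4); (5, NULL)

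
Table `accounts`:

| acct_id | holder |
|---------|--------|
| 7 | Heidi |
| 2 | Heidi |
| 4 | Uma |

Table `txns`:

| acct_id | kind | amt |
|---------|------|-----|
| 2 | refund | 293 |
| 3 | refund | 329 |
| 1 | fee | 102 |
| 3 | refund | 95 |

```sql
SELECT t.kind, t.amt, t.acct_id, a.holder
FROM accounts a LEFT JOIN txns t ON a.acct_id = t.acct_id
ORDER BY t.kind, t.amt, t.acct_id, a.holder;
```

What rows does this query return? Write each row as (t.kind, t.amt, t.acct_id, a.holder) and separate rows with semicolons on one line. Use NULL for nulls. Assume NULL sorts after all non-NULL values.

LEFT JOIN keeps every row from `accounts`; unmatched rows get NULL for `txns`'s columns.
Matching on a.acct_id = t.acct_id.
- a[0] acct_id=7 → no match; kept with NULLs on the t side.
- a[1] acct_id=2 → 1 match(es) in t → 1 row(s).
- a[2] acct_id=4 → no match; kept with NULLs on the t side.
After projecting and ordering:
t.kind | t.amt | t.acct_id | a.holder
refund | 293 | 2 | Heidi
NULL | NULL | NULL | Heidi
NULL | NULL | NULL | Uma

(refund, 293, 2, Heidi); (NULL, NULL, NULL, Heidi); (NULL, NULL, NULL, Uma)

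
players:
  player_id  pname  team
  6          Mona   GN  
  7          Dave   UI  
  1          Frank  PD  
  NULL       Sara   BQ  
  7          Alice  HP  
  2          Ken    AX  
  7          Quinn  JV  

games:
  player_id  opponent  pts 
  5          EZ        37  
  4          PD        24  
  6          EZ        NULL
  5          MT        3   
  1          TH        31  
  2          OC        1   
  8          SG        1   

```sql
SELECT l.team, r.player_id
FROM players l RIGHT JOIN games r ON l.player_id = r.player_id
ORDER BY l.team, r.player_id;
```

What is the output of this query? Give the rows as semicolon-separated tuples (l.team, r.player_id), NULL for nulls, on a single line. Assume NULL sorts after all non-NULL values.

RIGHT JOIN keeps every row from `games`; unmatched rows get NULL for `players`'s columns.
Matching on l.player_id = r.player_id. A NULL in a compared column never satisfies the condition.
- player_id=6: 1 matching r row(s), so 1 row(s) emitted.
- player_id=7: no matching r row.
- player_id=1: 1 matching r row(s), so 1 row(s) emitted.
- player_id=NULL: no matching r row.
- player_id=7: no matching r row.
- player_id=2: 1 matching r row(s), so 1 row(s) emitted.
- player_id=7: no matching r row.
- plus 4 unmatched r row(s), each kept with NULL l columns.
After projecting and ordering:
l.team | r.player_id
AX | 2
GN | 6
PD | 1
NULL | 4
NULL | 5
NULL | 5
NULL | 8

(AX, 2); (GN, 6); (PD, 1); (NULL, 4); (NULL, 5); (NULL, 5); (NULL, 8)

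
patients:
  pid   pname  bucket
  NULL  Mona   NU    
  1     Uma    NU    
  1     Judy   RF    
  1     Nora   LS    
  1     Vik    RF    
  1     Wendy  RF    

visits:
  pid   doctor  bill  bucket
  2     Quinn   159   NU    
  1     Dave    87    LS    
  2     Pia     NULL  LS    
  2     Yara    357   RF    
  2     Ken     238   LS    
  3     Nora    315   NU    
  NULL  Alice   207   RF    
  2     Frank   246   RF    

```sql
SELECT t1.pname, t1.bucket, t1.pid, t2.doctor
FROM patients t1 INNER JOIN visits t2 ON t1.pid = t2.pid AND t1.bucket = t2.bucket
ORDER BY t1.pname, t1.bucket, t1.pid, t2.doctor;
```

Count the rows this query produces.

INNER JOIN keeps only pairs where the ON condition holds.
Matching on t1.pid = t2.pid AND t1.bucket = t2.bucket. A NULL in a compared column never satisfies the condition.
- t1 (pid=NULL, bucket=NU) has no partner → excluded.
- t1 (pid=1, bucket=NU) has no partner → excluded.
- t1 (pid=1, bucket=RF) has no partner → excluded.
- t1 (pid=1, bucket=LS) pairs with 1 row(s) of t2.
- t1 (pid=1, bucket=RF) has no partner → excluded.
- t1 (pid=1, bucket=RF) has no partner → excluded.
Total: 1 rows.

1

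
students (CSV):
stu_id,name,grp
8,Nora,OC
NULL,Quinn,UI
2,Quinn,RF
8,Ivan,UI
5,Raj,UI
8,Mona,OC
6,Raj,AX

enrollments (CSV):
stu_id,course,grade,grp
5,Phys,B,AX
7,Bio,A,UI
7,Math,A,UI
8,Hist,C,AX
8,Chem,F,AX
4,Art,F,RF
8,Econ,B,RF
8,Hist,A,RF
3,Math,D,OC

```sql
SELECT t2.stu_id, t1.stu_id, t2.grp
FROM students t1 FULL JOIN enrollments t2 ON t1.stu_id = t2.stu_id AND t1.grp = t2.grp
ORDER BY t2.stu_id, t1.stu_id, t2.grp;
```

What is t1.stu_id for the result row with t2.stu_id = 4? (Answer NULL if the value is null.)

FULL OUTER JOIN keeps every row from both sides; unmatched rows get NULL for the other side's columns.
Matching on t1.stu_id = t2.stu_id AND t1.grp = t2.grp. A NULL in a compared column never satisfies the condition.
- t1 (stu_id=8, grp=OC) has no partner → padded with NULL.
- t1 (stu_id=NULL, grp=UI) has no partner → padded with NULL.
- t1 (stu_id=2, grp=RF) has no partner → padded with NULL.
- t1 (stu_id=8, grp=UI) has no partner → padded with NULL.
- t1 (stu_id=5, grp=UI) has no partner → padded with NULL.
- t1 (stu_id=8, grp=OC) has no partner → padded with NULL.
- t1 (stu_id=6, grp=AX) has no partner → padded with NULL.
- 9 t2 row(s) had no t1 match → kept, t1 columns NULL.

NULL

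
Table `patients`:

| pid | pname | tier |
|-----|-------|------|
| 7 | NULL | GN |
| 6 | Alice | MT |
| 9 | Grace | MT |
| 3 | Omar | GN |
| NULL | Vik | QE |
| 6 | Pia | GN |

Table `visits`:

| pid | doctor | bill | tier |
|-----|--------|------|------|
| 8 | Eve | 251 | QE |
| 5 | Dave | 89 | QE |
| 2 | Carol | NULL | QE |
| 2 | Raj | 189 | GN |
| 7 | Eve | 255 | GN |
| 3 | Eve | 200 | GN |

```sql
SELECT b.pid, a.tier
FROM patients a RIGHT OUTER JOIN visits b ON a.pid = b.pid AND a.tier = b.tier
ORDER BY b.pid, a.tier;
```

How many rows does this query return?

RIGHT JOIN keeps every row from `visits`; unmatched rows get NULL for `patients`'s columns.
Matching on a.pid = b.pid AND a.tier = b.tier. A NULL in a compared column never satisfies the condition.
- pid=7, tier=GN: 1 matching b row(s), so 1 row(s) emitted.
- pid=6, tier=MT: no matching b row.
- pid=9, tier=MT: no matching b row.
- pid=3, tier=GN: 1 matching b row(s), so 1 row(s) emitted.
- pid=NULL, tier=QE: no matching b row.
- pid=6, tier=GN: no matching b row.
- 4 b row(s) had no a match → kept, a columns NULL.
Total: 2 matched + 4 padded = 6 rows.

6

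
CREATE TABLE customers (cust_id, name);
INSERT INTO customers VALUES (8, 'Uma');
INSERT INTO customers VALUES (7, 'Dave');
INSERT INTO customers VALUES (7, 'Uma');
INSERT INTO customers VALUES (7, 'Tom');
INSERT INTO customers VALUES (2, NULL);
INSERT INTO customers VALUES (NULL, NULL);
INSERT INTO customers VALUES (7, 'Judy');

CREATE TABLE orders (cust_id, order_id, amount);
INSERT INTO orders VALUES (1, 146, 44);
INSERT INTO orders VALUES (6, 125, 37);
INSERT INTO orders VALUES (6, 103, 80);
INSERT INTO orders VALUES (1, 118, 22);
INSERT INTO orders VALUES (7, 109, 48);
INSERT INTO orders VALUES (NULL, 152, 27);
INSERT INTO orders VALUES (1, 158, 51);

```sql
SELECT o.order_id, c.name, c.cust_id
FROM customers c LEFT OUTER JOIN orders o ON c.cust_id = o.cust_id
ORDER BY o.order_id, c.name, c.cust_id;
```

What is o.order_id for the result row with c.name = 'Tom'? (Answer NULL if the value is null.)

109

LEFT JOIN keeps every row from `customers`; unmatched rows get NULL for `orders`'s columns.
Matching on c.cust_id = o.cust_id. A NULL in a compared column never satisfies the condition.
- c[0] cust_id=8 → no match; kept with NULLs on the o side.
- c[1] cust_id=7 → 1 match(es) in o → 1 row(s).
- c[2] cust_id=7 → 1 match(es) in o → 1 row(s).
- c[3] cust_id=7 → 1 match(es) in o → 1 row(s).
- c[4] cust_id=2 → no match; kept with NULLs on the o side.
- c[5] cust_id=NULL → no match; kept with NULLs on the o side.
- c[6] cust_id=7 → 1 match(es) in o → 1 row(s).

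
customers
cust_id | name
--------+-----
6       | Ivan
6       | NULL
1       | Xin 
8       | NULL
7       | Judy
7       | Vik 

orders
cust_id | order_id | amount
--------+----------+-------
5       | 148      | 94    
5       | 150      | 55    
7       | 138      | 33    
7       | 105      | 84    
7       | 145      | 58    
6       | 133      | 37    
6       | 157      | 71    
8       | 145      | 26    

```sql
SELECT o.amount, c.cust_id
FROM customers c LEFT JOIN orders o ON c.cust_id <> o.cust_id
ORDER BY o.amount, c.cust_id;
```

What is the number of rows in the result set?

37

LEFT JOIN keeps every row from `customers`; unmatched rows get NULL for `orders`'s columns.
Matching on c.cust_id <> o.cust_id.
- cust_id=6: 6 matching o row(s), so 6 row(s) emitted.
- cust_id=6: 6 matching o row(s), so 6 row(s) emitted.
- cust_id=1: 8 matching o row(s), so 8 row(s) emitted.
- cust_id=8: 7 matching o row(s), so 7 row(s) emitted.
- cust_id=7: 5 matching o row(s), so 5 row(s) emitted.
- cust_id=7: 5 matching o row(s), so 5 row(s) emitted.
Total: 37 rows.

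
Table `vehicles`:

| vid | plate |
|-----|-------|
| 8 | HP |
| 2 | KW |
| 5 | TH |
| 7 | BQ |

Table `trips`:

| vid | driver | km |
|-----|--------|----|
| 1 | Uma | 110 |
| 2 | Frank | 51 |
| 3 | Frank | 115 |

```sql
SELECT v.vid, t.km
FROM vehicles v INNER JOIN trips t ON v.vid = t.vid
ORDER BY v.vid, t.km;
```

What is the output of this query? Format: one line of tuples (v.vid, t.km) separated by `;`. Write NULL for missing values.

INNER JOIN keeps only pairs where the ON condition holds.
Matching on v.vid = t.vid.
- v row (vid=8): no match → dropped.
- v row (vid=2): matches 1 t row(s) → 1 output row(s).
- v row (vid=5): no match → dropped.
- v row (vid=7): no match → dropped.
After projecting and ordering:
v.vid | t.km
2 | 51

(2, 51)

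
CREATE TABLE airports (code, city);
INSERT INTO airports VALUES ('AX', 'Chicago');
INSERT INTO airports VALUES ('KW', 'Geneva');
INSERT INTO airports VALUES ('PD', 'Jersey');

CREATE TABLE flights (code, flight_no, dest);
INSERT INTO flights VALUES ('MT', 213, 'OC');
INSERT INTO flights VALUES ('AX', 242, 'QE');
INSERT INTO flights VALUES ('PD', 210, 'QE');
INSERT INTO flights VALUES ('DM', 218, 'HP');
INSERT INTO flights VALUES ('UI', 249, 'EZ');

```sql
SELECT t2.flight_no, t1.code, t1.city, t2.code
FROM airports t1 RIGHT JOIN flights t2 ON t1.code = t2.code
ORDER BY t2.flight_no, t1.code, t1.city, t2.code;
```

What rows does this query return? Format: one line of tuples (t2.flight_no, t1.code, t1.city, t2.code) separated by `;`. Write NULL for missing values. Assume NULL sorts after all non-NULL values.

(210, PD, Jersey, PD); (213, NULL, NULL, MT); (218, NULL, NULL, DM); (242, AX, Chicago, AX); (249, NULL, NULL, UI)

RIGHT JOIN keeps every row from `flights`; unmatched rows get NULL for `airports`'s columns.
Matching on t1.code = t2.code.
- t1[0] code=AX → 1 match(es) in t2 → 1 row(s).
- t1[1] code=KW → no match.
- t1[2] code=PD → 1 match(es) in t2 → 1 row(s).
- 3 row(s) from t2 found no t1 partner → padded with NULL.
After projecting and ordering:
t2.flight_no | t1.code | t1.city | t2.code
210 | PD | Jersey | PD
213 | NULL | NULL | MT
218 | NULL | NULL | DM
242 | AX | Chicago | AX
249 | NULL | NULL | UI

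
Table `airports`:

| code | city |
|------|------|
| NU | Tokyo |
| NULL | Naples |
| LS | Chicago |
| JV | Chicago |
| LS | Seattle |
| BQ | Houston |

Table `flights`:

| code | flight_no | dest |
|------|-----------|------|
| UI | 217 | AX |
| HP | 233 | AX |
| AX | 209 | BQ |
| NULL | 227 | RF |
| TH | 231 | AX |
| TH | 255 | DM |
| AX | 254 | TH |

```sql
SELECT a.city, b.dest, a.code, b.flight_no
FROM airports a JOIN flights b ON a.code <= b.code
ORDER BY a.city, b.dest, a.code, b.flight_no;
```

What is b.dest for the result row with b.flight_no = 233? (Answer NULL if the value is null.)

INNER JOIN keeps only pairs where the ON condition holds.
Matching on a.code <= b.code. A NULL in a compared column never satisfies the condition.
- a row (code=NU): matches 3 b row(s) → 3 output row(s).
- a row (code=NULL): no match → dropped.
- a row (code=LS): matches 3 b row(s) → 3 output row(s).
- a row (code=JV): matches 3 b row(s) → 3 output row(s).
- a row (code=LS): matches 3 b row(s) → 3 output row(s).
- a row (code=BQ): matches 4 b row(s) → 4 output row(s).

AX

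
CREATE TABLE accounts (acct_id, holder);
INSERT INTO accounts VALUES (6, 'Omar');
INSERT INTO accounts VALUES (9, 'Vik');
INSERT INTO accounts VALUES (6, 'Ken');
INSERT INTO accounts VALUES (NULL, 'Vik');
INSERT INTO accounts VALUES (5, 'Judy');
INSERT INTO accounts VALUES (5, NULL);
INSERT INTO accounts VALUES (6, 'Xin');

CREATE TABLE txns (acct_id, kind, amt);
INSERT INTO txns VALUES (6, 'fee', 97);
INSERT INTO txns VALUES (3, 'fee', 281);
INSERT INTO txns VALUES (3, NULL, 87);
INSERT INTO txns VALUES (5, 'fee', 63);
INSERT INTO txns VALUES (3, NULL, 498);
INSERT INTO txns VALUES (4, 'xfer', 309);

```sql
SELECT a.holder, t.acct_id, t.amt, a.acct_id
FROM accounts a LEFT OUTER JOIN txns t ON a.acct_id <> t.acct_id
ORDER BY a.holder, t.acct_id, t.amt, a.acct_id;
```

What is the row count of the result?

32

LEFT JOIN keeps every row from `accounts`; unmatched rows get NULL for `txns`'s columns.
Matching on a.acct_id <> t.acct_id. A NULL in a compared column never satisfies the condition.
- a (acct_id=6) pairs with 5 row(s) of t.
- a (acct_id=9) pairs with 6 row(s) of t.
- a (acct_id=6) pairs with 5 row(s) of t.
- a (acct_id=NULL) has no partner → padded with NULL.
- a (acct_id=5) pairs with 5 row(s) of t.
- a (acct_id=5) pairs with 5 row(s) of t.
- a (acct_id=6) pairs with 5 row(s) of t.
Total: 31 matched + 1 padded = 32 rows.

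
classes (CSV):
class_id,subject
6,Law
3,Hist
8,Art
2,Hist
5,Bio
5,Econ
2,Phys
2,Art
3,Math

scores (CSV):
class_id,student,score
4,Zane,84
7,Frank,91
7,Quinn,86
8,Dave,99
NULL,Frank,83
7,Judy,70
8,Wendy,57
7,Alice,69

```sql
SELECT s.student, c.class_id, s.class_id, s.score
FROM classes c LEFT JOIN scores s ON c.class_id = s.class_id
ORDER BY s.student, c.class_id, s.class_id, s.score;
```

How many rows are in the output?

10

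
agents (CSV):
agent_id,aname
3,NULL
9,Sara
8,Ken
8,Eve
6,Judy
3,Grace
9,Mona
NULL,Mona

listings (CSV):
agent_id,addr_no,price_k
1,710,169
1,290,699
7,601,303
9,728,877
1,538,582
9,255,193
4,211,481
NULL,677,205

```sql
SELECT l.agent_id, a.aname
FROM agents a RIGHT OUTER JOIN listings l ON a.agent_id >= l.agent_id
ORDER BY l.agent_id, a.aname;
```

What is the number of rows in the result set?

35

RIGHT JOIN keeps every row from `listings`; unmatched rows get NULL for `agents`'s columns.
Matching on a.agent_id >= l.agent_id. A NULL in a compared column never satisfies the condition.
- a[0] agent_id=3 → 3 match(es) in l → 3 row(s).
- a[1] agent_id=9 → 7 match(es) in l → 7 row(s).
- a[2] agent_id=8 → 5 match(es) in l → 5 row(s).
- a[3] agent_id=8 → 5 match(es) in l → 5 row(s).
- a[4] agent_id=6 → 4 match(es) in l → 4 row(s).
- a[5] agent_id=3 → 3 match(es) in l → 3 row(s).
- a[6] agent_id=9 → 7 match(es) in l → 7 row(s).
- a[7] agent_id=NULL → no match.
- 1 l row(s) had no a match → kept, a columns NULL.
Total: 34 matched + 1 padded = 35 rows.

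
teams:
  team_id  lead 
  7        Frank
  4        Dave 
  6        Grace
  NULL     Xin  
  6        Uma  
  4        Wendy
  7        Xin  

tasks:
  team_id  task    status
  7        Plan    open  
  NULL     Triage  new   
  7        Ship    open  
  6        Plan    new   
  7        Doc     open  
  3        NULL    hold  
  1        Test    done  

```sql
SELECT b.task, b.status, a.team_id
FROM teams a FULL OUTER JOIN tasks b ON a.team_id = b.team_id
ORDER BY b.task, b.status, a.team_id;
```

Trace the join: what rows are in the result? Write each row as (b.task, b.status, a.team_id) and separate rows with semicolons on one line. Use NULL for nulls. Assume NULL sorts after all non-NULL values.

(Doc, open, 7); (Doc, open, 7); (Plan, new, 6); (Plan, new, 6); (Plan, open, 7); (Plan, open, 7); (Ship, open, 7); (Ship, open, 7); (Test, done, NULL); (Triage, new, NULL); (NULL, hold, NULL); (NULL, NULL, 4); (NULL, NULL, 4); (NULL, NULL, NULL)

FULL OUTER JOIN keeps every row from both sides; unmatched rows get NULL for the other side's columns.
Matching on a.team_id = b.team_id. A NULL in a compared column never satisfies the condition.
- team_id=7: 3 matching b row(s), so 3 row(s) emitted.
- team_id=4: no b row matches, row kept with b columns NULL.
- team_id=6: 1 matching b row(s), so 1 row(s) emitted.
- team_id=NULL: no b row matches, row kept with b columns NULL.
- team_id=6: 1 matching b row(s), so 1 row(s) emitted.
- team_id=4: no b row matches, row kept with b columns NULL.
- team_id=7: 3 matching b row(s), so 3 row(s) emitted.
- 3 row(s) from b found no a partner → padded with NULL.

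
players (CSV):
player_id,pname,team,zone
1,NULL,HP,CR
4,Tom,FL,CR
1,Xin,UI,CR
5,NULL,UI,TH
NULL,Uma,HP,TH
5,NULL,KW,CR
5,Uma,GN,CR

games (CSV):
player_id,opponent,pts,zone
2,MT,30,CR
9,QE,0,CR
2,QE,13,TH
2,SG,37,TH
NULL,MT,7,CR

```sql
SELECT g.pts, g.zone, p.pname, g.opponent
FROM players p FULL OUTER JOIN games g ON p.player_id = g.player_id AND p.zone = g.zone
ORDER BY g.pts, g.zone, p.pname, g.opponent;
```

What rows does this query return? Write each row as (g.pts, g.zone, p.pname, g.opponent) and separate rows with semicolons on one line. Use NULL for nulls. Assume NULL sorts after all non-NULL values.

(0, CR, NULL, QE); (7, CR, NULL, MT); (13, TH, NULL, QE); (30, CR, NULL, MT); (37, TH, NULL, SG); (NULL, NULL, Tom, NULL); (NULL, NULL, Uma, NULL); (NULL, NULL, Uma, NULL); (NULL, NULL, Xin, NULL); (NULL, NULL, NULL, NULL); (NULL, NULL, NULL, NULL); (NULL, NULL, NULL, NULL)

FULL OUTER JOIN keeps every row from both sides; unmatched rows get NULL for the other side's columns.
Matching on p.player_id = g.player_id AND p.zone = g.zone. A NULL in a compared column never satisfies the condition.
- p row (player_id=1, zone=CR): no match → kept, g columns NULL.
- p row (player_id=4, zone=CR): no match → kept, g columns NULL.
- p row (player_id=1, zone=CR): no match → kept, g columns NULL.
- p row (player_id=5, zone=TH): no match → kept, g columns NULL.
- p row (player_id=NULL, zone=TH): no match → kept, g columns NULL.
- p row (player_id=5, zone=CR): no match → kept, g columns NULL.
- p row (player_id=5, zone=CR): no match → kept, g columns NULL.
- 5 row(s) from g found no p partner → padded with NULL.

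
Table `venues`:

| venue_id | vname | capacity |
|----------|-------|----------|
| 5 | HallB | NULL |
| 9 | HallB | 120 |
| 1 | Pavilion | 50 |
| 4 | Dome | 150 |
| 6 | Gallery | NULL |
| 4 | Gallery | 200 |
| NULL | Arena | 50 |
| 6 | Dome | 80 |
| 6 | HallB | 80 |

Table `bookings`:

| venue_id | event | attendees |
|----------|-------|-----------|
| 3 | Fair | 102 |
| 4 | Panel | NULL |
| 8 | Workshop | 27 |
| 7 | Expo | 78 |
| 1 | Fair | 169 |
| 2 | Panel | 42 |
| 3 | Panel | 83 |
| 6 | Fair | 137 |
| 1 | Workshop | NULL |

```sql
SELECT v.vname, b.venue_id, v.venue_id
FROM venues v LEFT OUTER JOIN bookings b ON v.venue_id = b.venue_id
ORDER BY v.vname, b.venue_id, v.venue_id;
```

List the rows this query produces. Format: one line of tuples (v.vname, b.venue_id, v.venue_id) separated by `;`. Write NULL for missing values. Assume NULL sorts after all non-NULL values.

LEFT JOIN keeps every row from `venues`; unmatched rows get NULL for `bookings`'s columns.
Matching on v.venue_id = b.venue_id. A NULL in a compared column never satisfies the condition.
- venue_id=5: no b row matches, row kept with b columns NULL.
- venue_id=9: no b row matches, row kept with b columns NULL.
- venue_id=1: 2 matching b row(s), so 2 row(s) emitted.
- venue_id=4: 1 matching b row(s), so 1 row(s) emitted.
- venue_id=6: 1 matching b row(s), so 1 row(s) emitted.
- venue_id=4: 1 matching b row(s), so 1 row(s) emitted.
- venue_id=NULL: no b row matches, row kept with b columns NULL.
- venue_id=6: 1 matching b row(s), so 1 row(s) emitted.
- venue_id=6: 1 matching b row(s), so 1 row(s) emitted.
After projecting and ordering:
v.vname | b.venue_id | v.venue_id
Arena | NULL | NULL
Dome | 4 | 4
Dome | 6 | 6
Gallery | 4 | 4
Gallery | 6 | 6
HallB | 6 | 6
HallB | NULL | 5
HallB | NULL | 9
Pavilion | 1 | 1
Pavilion | 1 | 1

(Arena, NULL, NULL); (Dome, 4, 4); (Dome, 6, 6); (Gallery, 4, 4); (Gallery, 6, 6); (HallB, 6, 6); (HallB, NULL, 5); (HallB, NULL, 9); (Pavilion, 1, 1); (Pavilion, 1, 1)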